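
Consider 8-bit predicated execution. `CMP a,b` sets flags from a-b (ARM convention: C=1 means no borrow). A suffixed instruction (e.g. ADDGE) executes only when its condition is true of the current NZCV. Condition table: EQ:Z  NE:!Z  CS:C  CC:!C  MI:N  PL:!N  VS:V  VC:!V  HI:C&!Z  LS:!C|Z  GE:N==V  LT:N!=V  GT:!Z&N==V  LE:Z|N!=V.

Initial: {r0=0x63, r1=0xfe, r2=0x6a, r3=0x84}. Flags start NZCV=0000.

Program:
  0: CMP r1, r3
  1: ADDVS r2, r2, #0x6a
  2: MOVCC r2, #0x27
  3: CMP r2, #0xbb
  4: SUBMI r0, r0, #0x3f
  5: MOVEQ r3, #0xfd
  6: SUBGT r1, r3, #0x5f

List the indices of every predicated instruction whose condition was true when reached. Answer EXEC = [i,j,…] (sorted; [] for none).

EXEC = [4,6]

0: ✓ CMP  NZCV=0010
1: · ADDVS
2: · MOVCC
3: ✓ CMP  NZCV=1001
4: ✓ SUBMI  r0←0x24
5: · MOVEQ
6: ✓ SUBGT  r1←0x25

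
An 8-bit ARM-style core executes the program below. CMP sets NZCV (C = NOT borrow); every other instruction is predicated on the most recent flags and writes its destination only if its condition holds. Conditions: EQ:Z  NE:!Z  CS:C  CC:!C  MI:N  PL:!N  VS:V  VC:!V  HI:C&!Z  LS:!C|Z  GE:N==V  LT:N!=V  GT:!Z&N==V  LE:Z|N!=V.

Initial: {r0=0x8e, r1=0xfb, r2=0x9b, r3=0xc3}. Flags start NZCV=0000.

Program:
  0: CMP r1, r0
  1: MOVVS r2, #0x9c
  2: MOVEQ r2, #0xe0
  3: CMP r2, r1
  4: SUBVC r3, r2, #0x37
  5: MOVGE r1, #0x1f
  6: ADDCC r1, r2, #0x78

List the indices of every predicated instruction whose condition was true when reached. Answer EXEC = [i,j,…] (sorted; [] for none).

0: ✓ CMP  NZCV=0010
1: · MOVVS
2: · MOVEQ
3: ✓ CMP  NZCV=1000
4: ✓ SUBVC  r3←0x64
5: · MOVGE
6: ✓ ADDCC  r1←0x13

EXEC = [4,6]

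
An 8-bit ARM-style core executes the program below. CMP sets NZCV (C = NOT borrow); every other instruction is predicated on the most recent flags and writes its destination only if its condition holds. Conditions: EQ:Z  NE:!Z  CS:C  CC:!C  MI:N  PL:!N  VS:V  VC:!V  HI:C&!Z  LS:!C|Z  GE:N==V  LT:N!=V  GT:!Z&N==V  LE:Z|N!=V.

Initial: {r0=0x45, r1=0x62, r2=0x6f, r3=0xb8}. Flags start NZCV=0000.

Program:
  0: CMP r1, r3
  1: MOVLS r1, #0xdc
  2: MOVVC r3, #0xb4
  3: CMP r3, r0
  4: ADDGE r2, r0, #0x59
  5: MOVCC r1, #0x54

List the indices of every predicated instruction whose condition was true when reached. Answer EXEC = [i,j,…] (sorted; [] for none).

0: ✓ CMP  NZCV=1001
1: ✓ MOVLS  r1←0xdc
2: · MOVVC
3: ✓ CMP  NZCV=0011
4: · ADDGE
5: · MOVCC

EXEC = [1]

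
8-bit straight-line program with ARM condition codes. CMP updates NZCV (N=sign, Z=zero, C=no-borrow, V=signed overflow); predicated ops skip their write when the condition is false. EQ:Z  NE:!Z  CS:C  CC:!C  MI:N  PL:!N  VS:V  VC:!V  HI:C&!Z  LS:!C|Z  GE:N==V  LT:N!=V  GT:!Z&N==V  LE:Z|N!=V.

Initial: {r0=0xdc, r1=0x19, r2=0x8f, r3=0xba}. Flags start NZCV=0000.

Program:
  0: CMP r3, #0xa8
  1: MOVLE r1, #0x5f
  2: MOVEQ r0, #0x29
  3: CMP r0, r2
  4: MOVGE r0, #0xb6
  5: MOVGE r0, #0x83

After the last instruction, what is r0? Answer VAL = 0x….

[0] flags=0010 → (cmp)
[1] flags=0010 LE?F → skip
[2] flags=0010 EQ?F → skip
[3] flags=0010 → (cmp)
[4] flags=0010 GE?T → r0=0xb6
[5] flags=0010 GE?T → r0=0x83

VAL = 0x83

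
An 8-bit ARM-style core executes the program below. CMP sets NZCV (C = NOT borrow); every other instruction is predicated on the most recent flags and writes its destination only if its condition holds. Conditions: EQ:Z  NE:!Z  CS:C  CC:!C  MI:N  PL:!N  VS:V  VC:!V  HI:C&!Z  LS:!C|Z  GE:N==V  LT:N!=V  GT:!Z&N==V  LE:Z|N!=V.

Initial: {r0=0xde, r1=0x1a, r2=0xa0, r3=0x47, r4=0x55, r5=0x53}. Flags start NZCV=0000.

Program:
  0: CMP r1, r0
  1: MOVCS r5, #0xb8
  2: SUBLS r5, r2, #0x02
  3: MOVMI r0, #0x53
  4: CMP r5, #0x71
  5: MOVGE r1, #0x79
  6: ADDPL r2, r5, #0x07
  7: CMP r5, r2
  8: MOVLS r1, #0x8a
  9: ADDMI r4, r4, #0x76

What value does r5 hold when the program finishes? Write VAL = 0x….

0: ✓ CMP  NZCV=0000
1: · MOVCS
2: ✓ SUBLS  r5←0x9e
3: · MOVMI
4: ✓ CMP  NZCV=0011
5: · MOVGE
6: ✓ ADDPL  r2←0xa5
7: ✓ CMP  NZCV=1000
8: ✓ MOVLS  r1←0x8a
9: ✓ ADDMI  r4←0xcb

VAL = 0x9e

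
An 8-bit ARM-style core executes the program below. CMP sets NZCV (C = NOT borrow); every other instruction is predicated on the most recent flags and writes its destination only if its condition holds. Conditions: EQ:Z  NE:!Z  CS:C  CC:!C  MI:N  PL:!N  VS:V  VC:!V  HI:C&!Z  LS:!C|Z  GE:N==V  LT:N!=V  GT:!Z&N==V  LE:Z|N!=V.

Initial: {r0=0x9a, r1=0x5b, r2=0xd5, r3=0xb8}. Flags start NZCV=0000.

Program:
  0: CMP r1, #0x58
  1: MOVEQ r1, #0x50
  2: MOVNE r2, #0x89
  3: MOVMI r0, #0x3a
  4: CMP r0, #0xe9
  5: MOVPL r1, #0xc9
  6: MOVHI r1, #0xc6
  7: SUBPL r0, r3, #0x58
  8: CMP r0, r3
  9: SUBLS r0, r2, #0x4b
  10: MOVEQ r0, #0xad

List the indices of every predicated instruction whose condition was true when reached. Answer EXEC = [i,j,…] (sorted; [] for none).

EXEC = [2,9]

[0] flags=0010 → (cmp)
[1] flags=0010 EQ?F → skip
[2] flags=0010 NE?T → r2=0x89
[3] flags=0010 MI?F → skip
[4] flags=1000 → (cmp)
[5] flags=1000 PL?F → skip
[6] flags=1000 HI?F → skip
[7] flags=1000 PL?F → skip
[8] flags=1000 → (cmp)
[9] flags=1000 LS?T → r0=0x3e
[10] flags=1000 EQ?F → skip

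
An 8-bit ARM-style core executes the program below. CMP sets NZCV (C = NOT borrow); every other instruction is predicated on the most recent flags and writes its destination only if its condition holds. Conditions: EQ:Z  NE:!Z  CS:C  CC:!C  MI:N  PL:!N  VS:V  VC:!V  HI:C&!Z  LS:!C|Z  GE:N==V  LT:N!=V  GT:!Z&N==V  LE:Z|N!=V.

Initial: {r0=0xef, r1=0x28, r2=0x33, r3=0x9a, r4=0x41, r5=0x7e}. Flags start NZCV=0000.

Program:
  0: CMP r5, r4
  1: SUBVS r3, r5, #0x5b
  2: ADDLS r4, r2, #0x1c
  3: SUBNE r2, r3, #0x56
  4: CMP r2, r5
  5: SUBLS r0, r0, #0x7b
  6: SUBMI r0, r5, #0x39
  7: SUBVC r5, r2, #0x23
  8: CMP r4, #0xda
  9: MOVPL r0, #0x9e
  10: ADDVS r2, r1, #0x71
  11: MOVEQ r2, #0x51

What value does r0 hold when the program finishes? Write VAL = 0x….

VAL = 0x9e

[0] flags=0010 → (cmp)
[1] flags=0010 VS?F → skip
[2] flags=0010 LS?F → skip
[3] flags=0010 NE?T → r2=0x44
[4] flags=1000 → (cmp)
[5] flags=1000 LS?T → r0=0x74
[6] flags=1000 MI?T → r0=0x45
[7] flags=1000 VC?T → r5=0x21
[8] flags=0000 → (cmp)
[9] flags=0000 PL?T → r0=0x9e
[10] flags=0000 VS?F → skip
[11] flags=0000 EQ?F → skip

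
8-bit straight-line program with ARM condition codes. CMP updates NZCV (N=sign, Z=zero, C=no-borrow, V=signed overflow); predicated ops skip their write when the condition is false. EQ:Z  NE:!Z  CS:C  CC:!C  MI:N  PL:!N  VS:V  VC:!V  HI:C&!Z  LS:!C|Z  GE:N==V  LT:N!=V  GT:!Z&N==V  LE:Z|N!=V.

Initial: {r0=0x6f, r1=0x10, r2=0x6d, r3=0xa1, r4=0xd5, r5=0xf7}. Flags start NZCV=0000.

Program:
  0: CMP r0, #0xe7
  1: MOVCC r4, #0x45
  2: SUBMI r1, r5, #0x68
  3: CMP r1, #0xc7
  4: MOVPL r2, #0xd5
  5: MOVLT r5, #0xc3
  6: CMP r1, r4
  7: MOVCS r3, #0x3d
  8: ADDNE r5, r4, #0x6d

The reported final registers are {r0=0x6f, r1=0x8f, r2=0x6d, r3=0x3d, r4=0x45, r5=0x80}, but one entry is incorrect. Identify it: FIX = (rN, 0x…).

FIX = (r5, 0xb2)

[0] flags=1001 → (cmp)
[1] flags=1001 CC?T → r4=0x45
[2] flags=1001 MI?T → r1=0x8f
[3] flags=1000 → (cmp)
[4] flags=1000 PL?F → skip
[5] flags=1000 LT?T → r5=0xc3
[6] flags=0011 → (cmp)
[7] flags=0011 CS?T → r3=0x3d
[8] flags=0011 NE?T → r5=0xb2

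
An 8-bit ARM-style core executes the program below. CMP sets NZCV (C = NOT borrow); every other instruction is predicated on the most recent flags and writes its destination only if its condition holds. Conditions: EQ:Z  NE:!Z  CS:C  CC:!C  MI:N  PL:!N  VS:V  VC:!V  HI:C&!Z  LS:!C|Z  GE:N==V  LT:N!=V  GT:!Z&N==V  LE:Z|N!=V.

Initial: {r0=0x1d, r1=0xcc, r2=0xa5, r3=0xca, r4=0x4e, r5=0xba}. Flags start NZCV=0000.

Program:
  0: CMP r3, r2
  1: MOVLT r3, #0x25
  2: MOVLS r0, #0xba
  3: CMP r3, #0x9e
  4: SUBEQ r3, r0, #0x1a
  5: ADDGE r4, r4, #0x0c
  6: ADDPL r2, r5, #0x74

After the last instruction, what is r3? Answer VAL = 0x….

[0] flags=0010 → (cmp)
[1] flags=0010 LT?F → skip
[2] flags=0010 LS?F → skip
[3] flags=0010 → (cmp)
[4] flags=0010 EQ?F → skip
[5] flags=0010 GE?T → r4=0x5a
[6] flags=0010 PL?T → r2=0x2e

VAL = 0xca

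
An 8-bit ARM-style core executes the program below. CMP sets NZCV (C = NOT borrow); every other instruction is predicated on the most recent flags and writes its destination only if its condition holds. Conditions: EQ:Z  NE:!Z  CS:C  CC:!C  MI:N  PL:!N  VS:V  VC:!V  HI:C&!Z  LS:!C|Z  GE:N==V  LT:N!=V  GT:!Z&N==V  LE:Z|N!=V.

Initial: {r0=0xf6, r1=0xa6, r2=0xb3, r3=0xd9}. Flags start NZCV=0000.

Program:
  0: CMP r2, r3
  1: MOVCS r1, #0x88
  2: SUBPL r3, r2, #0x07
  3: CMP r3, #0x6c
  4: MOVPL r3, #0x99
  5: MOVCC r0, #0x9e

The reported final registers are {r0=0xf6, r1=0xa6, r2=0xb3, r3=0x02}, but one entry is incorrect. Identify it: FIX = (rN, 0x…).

0: ✓ CMP  NZCV=1000
1: · MOVCS
2: · SUBPL
3: ✓ CMP  NZCV=0011
4: ✓ MOVPL  r3←0x99
5: · MOVCC

FIX = (r3, 0x99)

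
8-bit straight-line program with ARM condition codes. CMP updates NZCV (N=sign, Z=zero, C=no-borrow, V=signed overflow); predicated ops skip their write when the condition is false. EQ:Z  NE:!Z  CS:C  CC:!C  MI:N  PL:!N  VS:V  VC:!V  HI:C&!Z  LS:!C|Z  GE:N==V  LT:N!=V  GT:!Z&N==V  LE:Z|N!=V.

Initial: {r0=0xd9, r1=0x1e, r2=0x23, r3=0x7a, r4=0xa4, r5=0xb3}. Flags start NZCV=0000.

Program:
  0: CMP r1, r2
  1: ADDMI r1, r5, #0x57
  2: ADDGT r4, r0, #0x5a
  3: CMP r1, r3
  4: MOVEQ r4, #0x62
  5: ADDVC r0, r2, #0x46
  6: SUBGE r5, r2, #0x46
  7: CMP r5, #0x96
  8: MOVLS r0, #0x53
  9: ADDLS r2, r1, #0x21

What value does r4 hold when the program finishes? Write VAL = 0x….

VAL = 0xa4

[0] flags=1000 → (cmp)
[1] flags=1000 MI?T → r1=0x0a
[2] flags=1000 GT?F → skip
[3] flags=1000 → (cmp)
[4] flags=1000 EQ?F → skip
[5] flags=1000 VC?T → r0=0x69
[6] flags=1000 GE?F → skip
[7] flags=0010 → (cmp)
[8] flags=0010 LS?F → skip
[9] flags=0010 LS?F → skip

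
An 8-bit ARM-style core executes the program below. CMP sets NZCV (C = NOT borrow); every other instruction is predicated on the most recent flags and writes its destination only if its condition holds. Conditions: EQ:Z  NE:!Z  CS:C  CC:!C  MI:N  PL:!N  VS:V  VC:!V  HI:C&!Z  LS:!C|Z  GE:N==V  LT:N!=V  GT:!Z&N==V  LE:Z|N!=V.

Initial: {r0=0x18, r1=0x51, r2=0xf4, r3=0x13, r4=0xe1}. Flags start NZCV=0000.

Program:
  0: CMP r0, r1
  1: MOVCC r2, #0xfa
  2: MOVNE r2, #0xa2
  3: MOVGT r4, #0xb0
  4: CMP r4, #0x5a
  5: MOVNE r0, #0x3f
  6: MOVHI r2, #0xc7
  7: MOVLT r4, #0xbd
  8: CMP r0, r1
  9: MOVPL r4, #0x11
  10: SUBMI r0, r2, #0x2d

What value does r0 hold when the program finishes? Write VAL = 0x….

[0] flags=1000 → (cmp)
[1] flags=1000 CC?T → r2=0xfa
[2] flags=1000 NE?T → r2=0xa2
[3] flags=1000 GT?F → skip
[4] flags=1010 → (cmp)
[5] flags=1010 NE?T → r0=0x3f
[6] flags=1010 HI?T → r2=0xc7
[7] flags=1010 LT?T → r4=0xbd
[8] flags=1000 → (cmp)
[9] flags=1000 PL?F → skip
[10] flags=1000 MI?T → r0=0x9a

VAL = 0x9a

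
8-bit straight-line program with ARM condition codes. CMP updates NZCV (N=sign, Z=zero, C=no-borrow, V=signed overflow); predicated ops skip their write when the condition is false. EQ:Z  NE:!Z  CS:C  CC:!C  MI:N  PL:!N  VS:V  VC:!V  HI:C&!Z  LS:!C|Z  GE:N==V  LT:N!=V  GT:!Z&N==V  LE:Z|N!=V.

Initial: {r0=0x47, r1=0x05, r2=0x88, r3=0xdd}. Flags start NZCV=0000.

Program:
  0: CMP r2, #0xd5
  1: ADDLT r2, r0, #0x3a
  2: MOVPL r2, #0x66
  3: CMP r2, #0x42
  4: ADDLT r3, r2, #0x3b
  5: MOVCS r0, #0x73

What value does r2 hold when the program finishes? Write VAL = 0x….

VAL = 0x81

0: ✓ CMP  NZCV=1000
1: ✓ ADDLT  r2←0x81
2: · MOVPL
3: ✓ CMP  NZCV=0011
4: ✓ ADDLT  r3←0xbc
5: ✓ MOVCS  r0←0x73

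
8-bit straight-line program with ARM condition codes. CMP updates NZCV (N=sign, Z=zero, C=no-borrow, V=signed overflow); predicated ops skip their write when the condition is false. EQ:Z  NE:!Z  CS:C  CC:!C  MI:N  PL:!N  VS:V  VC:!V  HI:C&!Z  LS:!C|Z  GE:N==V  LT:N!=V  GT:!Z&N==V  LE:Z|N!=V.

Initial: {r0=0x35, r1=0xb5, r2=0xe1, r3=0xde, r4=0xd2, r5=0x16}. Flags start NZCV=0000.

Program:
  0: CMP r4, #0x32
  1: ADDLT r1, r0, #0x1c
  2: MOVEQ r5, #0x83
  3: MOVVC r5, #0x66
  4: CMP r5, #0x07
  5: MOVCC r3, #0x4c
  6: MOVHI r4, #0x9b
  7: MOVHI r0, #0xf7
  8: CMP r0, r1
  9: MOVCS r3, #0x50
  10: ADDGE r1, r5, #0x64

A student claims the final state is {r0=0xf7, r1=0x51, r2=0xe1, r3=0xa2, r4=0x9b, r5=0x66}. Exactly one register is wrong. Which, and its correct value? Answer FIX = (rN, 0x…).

[0] flags=1010 → (cmp)
[1] flags=1010 LT?T → r1=0x51
[2] flags=1010 EQ?F → skip
[3] flags=1010 VC?T → r5=0x66
[4] flags=0010 → (cmp)
[5] flags=0010 CC?F → skip
[6] flags=0010 HI?T → r4=0x9b
[7] flags=0010 HI?T → r0=0xf7
[8] flags=1010 → (cmp)
[9] flags=1010 CS?T → r3=0x50
[10] flags=1010 GE?F → skip

FIX = (r3, 0x50)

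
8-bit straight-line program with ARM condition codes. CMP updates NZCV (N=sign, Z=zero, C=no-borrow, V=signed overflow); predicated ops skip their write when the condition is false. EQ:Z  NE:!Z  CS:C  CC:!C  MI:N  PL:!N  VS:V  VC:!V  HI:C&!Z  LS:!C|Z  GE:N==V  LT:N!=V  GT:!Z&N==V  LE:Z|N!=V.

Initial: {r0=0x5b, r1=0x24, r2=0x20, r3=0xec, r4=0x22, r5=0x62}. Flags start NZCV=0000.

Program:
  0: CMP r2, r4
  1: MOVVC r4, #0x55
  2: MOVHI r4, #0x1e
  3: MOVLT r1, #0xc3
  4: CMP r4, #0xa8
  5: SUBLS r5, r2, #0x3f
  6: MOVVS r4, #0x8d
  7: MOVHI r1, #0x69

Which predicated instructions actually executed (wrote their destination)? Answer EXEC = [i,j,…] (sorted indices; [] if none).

EXEC = [1,3,5,6]

[0] flags=1000 → (cmp)
[1] flags=1000 VC?T → r4=0x55
[2] flags=1000 HI?F → skip
[3] flags=1000 LT?T → r1=0xc3
[4] flags=1001 → (cmp)
[5] flags=1001 LS?T → r5=0xe1
[6] flags=1001 VS?T → r4=0x8d
[7] flags=1001 HI?F → skip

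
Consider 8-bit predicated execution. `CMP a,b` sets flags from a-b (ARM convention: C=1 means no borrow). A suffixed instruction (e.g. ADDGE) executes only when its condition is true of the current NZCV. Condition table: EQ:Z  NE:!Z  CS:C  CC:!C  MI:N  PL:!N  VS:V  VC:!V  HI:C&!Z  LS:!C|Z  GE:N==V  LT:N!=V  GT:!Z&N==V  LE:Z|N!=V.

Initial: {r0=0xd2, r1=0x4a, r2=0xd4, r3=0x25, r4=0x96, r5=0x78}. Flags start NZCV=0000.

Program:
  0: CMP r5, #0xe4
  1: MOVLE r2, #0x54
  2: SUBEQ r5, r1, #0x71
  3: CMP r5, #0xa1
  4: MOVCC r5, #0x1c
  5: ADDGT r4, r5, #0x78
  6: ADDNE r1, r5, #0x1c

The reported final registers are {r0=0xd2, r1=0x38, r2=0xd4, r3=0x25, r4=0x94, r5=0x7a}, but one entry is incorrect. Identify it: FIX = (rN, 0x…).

FIX = (r5, 0x1c)

[0] flags=1001 → (cmp)
[1] flags=1001 LE?F → skip
[2] flags=1001 EQ?F → skip
[3] flags=1001 → (cmp)
[4] flags=1001 CC?T → r5=0x1c
[5] flags=1001 GT?T → r4=0x94
[6] flags=1001 NE?T → r1=0x38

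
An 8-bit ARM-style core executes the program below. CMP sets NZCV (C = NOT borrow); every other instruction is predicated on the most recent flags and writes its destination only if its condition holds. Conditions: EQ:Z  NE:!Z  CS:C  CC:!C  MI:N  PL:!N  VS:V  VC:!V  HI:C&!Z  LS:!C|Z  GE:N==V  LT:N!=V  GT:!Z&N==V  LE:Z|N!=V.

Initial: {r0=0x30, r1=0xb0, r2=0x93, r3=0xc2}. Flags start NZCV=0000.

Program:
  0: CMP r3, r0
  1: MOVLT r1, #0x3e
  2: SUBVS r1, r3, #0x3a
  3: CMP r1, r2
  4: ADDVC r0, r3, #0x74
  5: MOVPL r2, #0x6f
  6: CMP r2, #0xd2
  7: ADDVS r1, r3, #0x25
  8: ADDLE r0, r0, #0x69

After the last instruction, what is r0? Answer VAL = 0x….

VAL = 0x99

0: ✓ CMP  NZCV=1010
1: ✓ MOVLT  r1←0x3e
2: · SUBVS
3: ✓ CMP  NZCV=1001
4: · ADDVC
5: · MOVPL
6: ✓ CMP  NZCV=1000
7: · ADDVS
8: ✓ ADDLE  r0←0x99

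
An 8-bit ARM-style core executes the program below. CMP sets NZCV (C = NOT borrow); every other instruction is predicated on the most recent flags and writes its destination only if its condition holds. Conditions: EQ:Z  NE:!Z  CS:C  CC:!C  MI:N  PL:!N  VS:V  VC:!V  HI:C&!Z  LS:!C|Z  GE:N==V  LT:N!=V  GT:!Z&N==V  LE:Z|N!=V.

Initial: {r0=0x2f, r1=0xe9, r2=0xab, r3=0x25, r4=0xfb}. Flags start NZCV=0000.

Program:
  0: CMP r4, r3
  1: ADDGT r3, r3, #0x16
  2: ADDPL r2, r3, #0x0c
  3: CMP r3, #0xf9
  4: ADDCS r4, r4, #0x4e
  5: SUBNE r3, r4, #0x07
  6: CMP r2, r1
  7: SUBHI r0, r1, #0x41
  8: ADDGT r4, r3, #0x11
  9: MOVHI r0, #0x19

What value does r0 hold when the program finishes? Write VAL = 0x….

VAL = 0x2f

[0] flags=1010 → (cmp)
[1] flags=1010 GT?F → skip
[2] flags=1010 PL?F → skip
[3] flags=0000 → (cmp)
[4] flags=0000 CS?F → skip
[5] flags=0000 NE?T → r3=0xf4
[6] flags=1000 → (cmp)
[7] flags=1000 HI?F → skip
[8] flags=1000 GT?F → skip
[9] flags=1000 HI?F → skip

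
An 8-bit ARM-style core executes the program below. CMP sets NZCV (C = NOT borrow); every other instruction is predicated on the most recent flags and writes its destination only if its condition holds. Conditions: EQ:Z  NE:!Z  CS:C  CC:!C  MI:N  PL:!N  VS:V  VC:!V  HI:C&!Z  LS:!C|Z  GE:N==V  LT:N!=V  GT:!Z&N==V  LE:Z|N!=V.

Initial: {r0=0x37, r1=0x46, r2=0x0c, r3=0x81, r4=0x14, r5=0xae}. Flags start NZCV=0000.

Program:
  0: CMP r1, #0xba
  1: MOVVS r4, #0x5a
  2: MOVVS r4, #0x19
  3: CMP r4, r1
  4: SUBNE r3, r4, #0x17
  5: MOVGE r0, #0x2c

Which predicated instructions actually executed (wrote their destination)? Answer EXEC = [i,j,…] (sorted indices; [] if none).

EXEC = [1,2,4]

[0] flags=1001 → (cmp)
[1] flags=1001 VS?T → r4=0x5a
[2] flags=1001 VS?T → r4=0x19
[3] flags=1000 → (cmp)
[4] flags=1000 NE?T → r3=0x02
[5] flags=1000 GE?F → skip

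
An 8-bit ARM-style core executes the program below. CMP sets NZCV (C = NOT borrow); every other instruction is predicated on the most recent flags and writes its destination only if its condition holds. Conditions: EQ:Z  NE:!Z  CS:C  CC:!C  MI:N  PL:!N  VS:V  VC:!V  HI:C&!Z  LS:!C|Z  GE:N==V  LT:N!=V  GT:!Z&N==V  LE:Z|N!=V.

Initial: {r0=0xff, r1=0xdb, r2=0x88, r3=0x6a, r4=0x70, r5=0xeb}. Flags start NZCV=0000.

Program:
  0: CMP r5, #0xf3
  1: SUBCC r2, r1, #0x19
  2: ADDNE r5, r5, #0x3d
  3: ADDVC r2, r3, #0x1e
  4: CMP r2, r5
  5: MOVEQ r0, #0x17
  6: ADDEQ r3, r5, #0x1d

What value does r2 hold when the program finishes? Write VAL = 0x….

[0] flags=1000 → (cmp)
[1] flags=1000 CC?T → r2=0xc2
[2] flags=1000 NE?T → r5=0x28
[3] flags=1000 VC?T → r2=0x88
[4] flags=0011 → (cmp)
[5] flags=0011 EQ?F → skip
[6] flags=0011 EQ?F → skip

VAL = 0x88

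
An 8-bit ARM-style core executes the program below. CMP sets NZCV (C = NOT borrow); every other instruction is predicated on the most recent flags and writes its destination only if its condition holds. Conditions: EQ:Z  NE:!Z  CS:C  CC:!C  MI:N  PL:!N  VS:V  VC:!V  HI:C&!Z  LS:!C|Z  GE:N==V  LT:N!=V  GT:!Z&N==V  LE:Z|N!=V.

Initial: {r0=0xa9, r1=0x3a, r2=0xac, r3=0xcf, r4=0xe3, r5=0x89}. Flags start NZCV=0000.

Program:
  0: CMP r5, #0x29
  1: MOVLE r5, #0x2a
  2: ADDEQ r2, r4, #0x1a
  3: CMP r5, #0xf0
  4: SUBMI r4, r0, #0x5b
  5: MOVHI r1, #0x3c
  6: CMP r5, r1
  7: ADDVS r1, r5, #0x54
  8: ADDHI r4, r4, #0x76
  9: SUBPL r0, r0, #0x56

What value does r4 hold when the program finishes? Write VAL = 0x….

0: ✓ CMP  NZCV=0011
1: ✓ MOVLE  r5←0x2a
2: · ADDEQ
3: ✓ CMP  NZCV=0000
4: · SUBMI
5: · MOVHI
6: ✓ CMP  NZCV=1000
7: · ADDVS
8: · ADDHI
9: · SUBPL

VAL = 0xe3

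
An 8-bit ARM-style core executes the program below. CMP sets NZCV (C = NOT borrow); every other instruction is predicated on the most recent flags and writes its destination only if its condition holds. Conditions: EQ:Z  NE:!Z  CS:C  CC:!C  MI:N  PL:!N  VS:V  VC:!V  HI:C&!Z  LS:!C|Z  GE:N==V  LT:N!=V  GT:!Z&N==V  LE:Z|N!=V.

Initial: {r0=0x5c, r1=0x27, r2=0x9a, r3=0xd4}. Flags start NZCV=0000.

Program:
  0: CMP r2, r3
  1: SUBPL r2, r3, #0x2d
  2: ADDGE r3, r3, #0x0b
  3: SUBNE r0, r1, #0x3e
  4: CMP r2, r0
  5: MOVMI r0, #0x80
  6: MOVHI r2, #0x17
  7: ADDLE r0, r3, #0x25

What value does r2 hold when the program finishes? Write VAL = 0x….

0: ✓ CMP  NZCV=1000
1: · SUBPL
2: · ADDGE
3: ✓ SUBNE  r0←0xe9
4: ✓ CMP  NZCV=1000
5: ✓ MOVMI  r0←0x80
6: · MOVHI
7: ✓ ADDLE  r0←0xf9

VAL = 0x9a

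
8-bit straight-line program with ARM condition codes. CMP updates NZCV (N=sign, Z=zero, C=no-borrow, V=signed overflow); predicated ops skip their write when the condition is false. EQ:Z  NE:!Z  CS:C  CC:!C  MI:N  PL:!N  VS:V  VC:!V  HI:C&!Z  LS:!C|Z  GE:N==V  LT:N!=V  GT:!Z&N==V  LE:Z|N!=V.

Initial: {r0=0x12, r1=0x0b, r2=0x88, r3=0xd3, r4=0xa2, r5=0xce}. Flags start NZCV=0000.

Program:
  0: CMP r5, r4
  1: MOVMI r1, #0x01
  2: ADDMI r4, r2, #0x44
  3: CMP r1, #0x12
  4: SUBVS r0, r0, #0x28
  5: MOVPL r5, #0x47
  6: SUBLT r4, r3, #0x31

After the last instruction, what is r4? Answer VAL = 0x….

0: ✓ CMP  NZCV=0010
1: · MOVMI
2: · ADDMI
3: ✓ CMP  NZCV=1000
4: · SUBVS
5: · MOVPL
6: ✓ SUBLT  r4←0xa2

VAL = 0xa2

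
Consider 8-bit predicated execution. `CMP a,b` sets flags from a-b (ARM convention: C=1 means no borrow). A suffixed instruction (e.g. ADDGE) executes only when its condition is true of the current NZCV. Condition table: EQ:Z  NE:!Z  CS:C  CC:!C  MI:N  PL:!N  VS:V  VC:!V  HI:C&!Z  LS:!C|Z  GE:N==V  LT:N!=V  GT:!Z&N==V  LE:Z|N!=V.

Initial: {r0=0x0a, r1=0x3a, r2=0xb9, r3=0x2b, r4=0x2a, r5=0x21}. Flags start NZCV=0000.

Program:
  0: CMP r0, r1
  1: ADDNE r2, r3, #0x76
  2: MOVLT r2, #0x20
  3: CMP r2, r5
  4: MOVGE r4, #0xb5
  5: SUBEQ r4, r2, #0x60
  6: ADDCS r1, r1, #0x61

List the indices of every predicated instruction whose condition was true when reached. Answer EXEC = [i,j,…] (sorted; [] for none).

[0] flags=1000 → (cmp)
[1] flags=1000 NE?T → r2=0xa1
[2] flags=1000 LT?T → r2=0x20
[3] flags=1000 → (cmp)
[4] flags=1000 GE?F → skip
[5] flags=1000 EQ?F → skip
[6] flags=1000 CS?F → skip

EXEC = [1,2]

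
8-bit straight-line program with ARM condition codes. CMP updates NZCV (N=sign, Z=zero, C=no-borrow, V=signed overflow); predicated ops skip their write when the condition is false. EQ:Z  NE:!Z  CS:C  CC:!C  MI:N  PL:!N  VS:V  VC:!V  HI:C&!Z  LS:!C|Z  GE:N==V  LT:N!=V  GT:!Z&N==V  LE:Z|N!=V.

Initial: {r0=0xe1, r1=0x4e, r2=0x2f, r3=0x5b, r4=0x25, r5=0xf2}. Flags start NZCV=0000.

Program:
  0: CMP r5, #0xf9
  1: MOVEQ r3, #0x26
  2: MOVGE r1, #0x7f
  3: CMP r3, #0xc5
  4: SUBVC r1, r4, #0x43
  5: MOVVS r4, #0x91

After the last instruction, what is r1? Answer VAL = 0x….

[0] flags=1000 → (cmp)
[1] flags=1000 EQ?F → skip
[2] flags=1000 GE?F → skip
[3] flags=1001 → (cmp)
[4] flags=1001 VC?F → skip
[5] flags=1001 VS?T → r4=0x91

VAL = 0x4e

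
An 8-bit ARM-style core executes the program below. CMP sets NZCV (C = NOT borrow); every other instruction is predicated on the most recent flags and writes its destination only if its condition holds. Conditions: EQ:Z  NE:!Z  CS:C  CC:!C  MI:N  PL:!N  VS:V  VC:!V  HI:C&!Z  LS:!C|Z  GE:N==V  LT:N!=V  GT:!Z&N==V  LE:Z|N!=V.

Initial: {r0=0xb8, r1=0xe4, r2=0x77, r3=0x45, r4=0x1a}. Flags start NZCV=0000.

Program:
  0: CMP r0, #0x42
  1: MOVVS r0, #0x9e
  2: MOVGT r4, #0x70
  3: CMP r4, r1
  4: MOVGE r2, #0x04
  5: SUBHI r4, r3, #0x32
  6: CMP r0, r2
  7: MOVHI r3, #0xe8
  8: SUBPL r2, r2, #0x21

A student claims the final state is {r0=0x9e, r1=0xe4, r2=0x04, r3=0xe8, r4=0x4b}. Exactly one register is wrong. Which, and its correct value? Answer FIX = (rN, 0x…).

FIX = (r4, 0x1a)

[0] flags=0011 → (cmp)
[1] flags=0011 VS?T → r0=0x9e
[2] flags=0011 GT?F → skip
[3] flags=0000 → (cmp)
[4] flags=0000 GE?T → r2=0x04
[5] flags=0000 HI?F → skip
[6] flags=1010 → (cmp)
[7] flags=1010 HI?T → r3=0xe8
[8] flags=1010 PL?F → skip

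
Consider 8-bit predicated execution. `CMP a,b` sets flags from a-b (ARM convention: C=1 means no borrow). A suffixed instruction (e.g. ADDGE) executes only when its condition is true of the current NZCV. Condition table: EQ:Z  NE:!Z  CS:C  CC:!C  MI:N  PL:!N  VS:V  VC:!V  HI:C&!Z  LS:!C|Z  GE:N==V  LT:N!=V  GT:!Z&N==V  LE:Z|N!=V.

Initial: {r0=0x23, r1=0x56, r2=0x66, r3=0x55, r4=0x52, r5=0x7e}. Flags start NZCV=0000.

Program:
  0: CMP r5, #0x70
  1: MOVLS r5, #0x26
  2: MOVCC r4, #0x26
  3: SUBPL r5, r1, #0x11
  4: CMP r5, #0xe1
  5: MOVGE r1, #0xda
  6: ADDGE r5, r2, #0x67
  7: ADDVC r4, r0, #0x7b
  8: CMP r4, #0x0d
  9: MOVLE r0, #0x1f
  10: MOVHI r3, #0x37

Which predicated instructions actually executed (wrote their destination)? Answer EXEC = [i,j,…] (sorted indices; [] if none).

EXEC = [3,5,6,7,9,10]

[0] flags=0010 → (cmp)
[1] flags=0010 LS?F → skip
[2] flags=0010 CC?F → skip
[3] flags=0010 PL?T → r5=0x45
[4] flags=0000 → (cmp)
[5] flags=0000 GE?T → r1=0xda
[6] flags=0000 GE?T → r5=0xcd
[7] flags=0000 VC?T → r4=0x9e
[8] flags=1010 → (cmp)
[9] flags=1010 LE?T → r0=0x1f
[10] flags=1010 HI?T → r3=0x37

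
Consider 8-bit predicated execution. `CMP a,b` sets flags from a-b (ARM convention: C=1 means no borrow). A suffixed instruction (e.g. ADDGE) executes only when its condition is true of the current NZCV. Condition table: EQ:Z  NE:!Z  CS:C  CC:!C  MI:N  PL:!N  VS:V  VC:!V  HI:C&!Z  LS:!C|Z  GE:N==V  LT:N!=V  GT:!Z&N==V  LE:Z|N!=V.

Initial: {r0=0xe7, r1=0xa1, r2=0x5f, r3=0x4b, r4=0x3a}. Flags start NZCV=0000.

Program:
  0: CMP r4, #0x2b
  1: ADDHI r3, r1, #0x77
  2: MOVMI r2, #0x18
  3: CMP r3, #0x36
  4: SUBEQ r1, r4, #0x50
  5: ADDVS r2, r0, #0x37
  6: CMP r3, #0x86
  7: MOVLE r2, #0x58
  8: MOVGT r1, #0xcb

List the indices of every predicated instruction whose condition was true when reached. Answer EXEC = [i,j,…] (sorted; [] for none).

0: ✓ CMP  NZCV=0010
1: ✓ ADDHI  r3←0x18
2: · MOVMI
3: ✓ CMP  NZCV=1000
4: · SUBEQ
5: · ADDVS
6: ✓ CMP  NZCV=1001
7: · MOVLE
8: ✓ MOVGT  r1←0xcb

EXEC = [1,8]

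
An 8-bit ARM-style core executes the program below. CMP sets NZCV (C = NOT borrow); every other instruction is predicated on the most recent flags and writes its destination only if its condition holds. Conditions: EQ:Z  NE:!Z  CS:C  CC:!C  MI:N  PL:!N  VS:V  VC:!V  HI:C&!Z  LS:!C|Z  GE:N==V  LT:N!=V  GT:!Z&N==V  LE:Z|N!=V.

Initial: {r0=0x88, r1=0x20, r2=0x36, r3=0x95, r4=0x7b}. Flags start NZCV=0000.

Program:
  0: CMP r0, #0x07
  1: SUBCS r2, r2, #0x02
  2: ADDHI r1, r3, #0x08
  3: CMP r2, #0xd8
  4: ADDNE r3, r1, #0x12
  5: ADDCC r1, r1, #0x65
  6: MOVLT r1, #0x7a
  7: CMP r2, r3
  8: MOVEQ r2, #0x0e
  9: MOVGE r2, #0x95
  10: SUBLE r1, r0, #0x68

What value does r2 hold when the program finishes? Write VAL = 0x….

0: ✓ CMP  NZCV=1010
1: ✓ SUBCS  r2←0x34
2: ✓ ADDHI  r1←0x9d
3: ✓ CMP  NZCV=0000
4: ✓ ADDNE  r3←0xaf
5: ✓ ADDCC  r1←0x02
6: · MOVLT
7: ✓ CMP  NZCV=1001
8: · MOVEQ
9: ✓ MOVGE  r2←0x95
10: · SUBLE

VAL = 0x95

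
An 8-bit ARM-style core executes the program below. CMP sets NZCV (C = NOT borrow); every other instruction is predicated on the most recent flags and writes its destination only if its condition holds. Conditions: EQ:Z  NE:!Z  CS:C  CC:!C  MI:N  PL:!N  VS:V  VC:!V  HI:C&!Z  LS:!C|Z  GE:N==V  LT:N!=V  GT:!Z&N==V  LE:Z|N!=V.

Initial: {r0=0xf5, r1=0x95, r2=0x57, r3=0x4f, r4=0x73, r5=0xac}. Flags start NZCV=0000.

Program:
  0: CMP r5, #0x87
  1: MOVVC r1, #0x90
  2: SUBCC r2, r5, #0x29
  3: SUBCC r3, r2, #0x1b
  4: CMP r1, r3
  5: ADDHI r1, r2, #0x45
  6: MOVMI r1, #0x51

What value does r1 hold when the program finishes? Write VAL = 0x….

[0] flags=0010 → (cmp)
[1] flags=0010 VC?T → r1=0x90
[2] flags=0010 CC?F → skip
[3] flags=0010 CC?F → skip
[4] flags=0011 → (cmp)
[5] flags=0011 HI?T → r1=0x9c
[6] flags=0011 MI?F → skip

VAL = 0x9c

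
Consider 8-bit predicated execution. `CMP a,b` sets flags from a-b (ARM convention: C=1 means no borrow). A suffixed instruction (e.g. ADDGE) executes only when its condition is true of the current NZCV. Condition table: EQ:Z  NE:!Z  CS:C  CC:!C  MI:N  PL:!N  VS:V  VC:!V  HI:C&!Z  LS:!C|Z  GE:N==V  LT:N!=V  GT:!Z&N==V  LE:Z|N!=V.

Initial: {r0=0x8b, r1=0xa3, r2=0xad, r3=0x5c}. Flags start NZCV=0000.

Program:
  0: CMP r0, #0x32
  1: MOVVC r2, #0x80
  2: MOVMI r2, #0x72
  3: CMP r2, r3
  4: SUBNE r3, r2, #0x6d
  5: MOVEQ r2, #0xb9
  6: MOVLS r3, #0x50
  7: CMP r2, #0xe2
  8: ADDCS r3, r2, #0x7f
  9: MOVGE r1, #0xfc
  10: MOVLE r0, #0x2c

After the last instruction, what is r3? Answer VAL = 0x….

VAL = 0x40

[0] flags=0011 → (cmp)
[1] flags=0011 VC?F → skip
[2] flags=0011 MI?F → skip
[3] flags=0011 → (cmp)
[4] flags=0011 NE?T → r3=0x40
[5] flags=0011 EQ?F → skip
[6] flags=0011 LS?F → skip
[7] flags=1000 → (cmp)
[8] flags=1000 CS?F → skip
[9] flags=1000 GE?F → skip
[10] flags=1000 LE?T → r0=0x2c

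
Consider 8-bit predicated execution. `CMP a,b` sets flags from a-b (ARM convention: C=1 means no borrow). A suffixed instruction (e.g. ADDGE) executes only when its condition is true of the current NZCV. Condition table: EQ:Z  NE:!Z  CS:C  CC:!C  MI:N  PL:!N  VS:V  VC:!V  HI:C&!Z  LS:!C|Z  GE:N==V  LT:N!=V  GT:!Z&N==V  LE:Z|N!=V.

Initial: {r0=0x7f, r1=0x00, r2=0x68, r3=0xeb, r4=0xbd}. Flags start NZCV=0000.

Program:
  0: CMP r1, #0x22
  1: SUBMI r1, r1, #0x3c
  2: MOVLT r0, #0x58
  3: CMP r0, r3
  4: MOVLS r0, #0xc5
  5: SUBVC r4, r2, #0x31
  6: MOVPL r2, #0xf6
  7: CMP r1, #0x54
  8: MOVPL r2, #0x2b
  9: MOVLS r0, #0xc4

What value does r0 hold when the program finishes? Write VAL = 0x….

VAL = 0xc5

0: ✓ CMP  NZCV=1000
1: ✓ SUBMI  r1←0xc4
2: ✓ MOVLT  r0←0x58
3: ✓ CMP  NZCV=0000
4: ✓ MOVLS  r0←0xc5
5: ✓ SUBVC  r4←0x37
6: ✓ MOVPL  r2←0xf6
7: ✓ CMP  NZCV=0011
8: ✓ MOVPL  r2←0x2b
9: · MOVLS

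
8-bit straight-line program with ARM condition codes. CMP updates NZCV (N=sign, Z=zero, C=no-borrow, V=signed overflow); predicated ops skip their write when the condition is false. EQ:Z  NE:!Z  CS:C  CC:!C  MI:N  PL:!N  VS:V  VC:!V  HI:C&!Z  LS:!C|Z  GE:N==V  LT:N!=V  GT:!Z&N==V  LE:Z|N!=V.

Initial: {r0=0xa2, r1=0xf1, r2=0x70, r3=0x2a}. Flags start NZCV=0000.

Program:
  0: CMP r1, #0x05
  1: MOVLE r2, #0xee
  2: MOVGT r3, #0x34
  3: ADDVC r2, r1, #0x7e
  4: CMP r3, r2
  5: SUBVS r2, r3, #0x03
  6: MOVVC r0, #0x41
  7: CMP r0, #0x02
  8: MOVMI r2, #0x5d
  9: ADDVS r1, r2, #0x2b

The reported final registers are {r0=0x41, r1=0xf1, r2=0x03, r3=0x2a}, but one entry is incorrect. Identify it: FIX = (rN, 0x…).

[0] flags=1010 → (cmp)
[1] flags=1010 LE?T → r2=0xee
[2] flags=1010 GT?F → skip
[3] flags=1010 VC?T → r2=0x6f
[4] flags=1000 → (cmp)
[5] flags=1000 VS?F → skip
[6] flags=1000 VC?T → r0=0x41
[7] flags=0010 → (cmp)
[8] flags=0010 MI?F → skip
[9] flags=0010 VS?F → skip

FIX = (r2, 0x6f)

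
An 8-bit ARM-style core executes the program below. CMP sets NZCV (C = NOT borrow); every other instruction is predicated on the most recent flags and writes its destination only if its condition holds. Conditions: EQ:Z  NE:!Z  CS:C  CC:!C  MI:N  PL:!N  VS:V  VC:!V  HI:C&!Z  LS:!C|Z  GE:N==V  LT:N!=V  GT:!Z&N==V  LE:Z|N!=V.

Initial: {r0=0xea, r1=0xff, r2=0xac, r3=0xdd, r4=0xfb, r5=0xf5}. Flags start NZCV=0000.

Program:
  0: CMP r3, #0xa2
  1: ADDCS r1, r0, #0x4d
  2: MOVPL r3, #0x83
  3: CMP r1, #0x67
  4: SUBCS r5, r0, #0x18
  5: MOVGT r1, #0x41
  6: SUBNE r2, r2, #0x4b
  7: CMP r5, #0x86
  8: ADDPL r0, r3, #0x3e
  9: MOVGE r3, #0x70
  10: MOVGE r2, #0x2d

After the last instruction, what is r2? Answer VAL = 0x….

0: ✓ CMP  NZCV=0010
1: ✓ ADDCS  r1←0x37
2: ✓ MOVPL  r3←0x83
3: ✓ CMP  NZCV=1000
4: · SUBCS
5: · MOVGT
6: ✓ SUBNE  r2←0x61
7: ✓ CMP  NZCV=0010
8: ✓ ADDPL  r0←0xc1
9: ✓ MOVGE  r3←0x70
10: ✓ MOVGE  r2←0x2d

VAL = 0x2d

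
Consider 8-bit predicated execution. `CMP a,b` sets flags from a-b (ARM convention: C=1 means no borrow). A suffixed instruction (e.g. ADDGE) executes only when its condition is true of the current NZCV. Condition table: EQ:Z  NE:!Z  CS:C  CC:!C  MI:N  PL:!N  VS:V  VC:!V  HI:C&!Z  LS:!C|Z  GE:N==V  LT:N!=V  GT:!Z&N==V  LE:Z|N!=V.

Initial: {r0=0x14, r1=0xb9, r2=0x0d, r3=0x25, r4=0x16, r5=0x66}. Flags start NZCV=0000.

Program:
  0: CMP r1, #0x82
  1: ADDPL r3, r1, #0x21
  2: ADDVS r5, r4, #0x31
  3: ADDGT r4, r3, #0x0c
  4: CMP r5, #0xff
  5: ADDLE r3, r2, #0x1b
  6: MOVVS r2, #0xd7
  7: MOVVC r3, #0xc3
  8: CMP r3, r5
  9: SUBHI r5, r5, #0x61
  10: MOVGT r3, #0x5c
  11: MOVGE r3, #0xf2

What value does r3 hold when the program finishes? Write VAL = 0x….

[0] flags=0010 → (cmp)
[1] flags=0010 PL?T → r3=0xda
[2] flags=0010 VS?F → skip
[3] flags=0010 GT?T → r4=0xe6
[4] flags=0000 → (cmp)
[5] flags=0000 LE?F → skip
[6] flags=0000 VS?F → skip
[7] flags=0000 VC?T → r3=0xc3
[8] flags=0011 → (cmp)
[9] flags=0011 HI?T → r5=0x05
[10] flags=0011 GT?F → skip
[11] flags=0011 GE?F → skip

VAL = 0xc3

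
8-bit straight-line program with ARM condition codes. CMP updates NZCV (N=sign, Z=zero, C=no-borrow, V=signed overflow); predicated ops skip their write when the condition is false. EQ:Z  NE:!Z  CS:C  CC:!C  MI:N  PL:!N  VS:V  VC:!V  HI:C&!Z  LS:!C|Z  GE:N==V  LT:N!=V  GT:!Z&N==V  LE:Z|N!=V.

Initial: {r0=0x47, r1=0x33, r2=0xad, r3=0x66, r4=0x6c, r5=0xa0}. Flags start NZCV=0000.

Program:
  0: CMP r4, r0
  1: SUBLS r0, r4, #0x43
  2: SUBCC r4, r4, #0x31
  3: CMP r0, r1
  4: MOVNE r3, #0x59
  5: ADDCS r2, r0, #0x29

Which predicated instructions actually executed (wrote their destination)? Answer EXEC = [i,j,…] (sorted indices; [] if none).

EXEC = [4,5]

[0] flags=0010 → (cmp)
[1] flags=0010 LS?F → skip
[2] flags=0010 CC?F → skip
[3] flags=0010 → (cmp)
[4] flags=0010 NE?T → r3=0x59
[5] flags=0010 CS?T → r2=0x70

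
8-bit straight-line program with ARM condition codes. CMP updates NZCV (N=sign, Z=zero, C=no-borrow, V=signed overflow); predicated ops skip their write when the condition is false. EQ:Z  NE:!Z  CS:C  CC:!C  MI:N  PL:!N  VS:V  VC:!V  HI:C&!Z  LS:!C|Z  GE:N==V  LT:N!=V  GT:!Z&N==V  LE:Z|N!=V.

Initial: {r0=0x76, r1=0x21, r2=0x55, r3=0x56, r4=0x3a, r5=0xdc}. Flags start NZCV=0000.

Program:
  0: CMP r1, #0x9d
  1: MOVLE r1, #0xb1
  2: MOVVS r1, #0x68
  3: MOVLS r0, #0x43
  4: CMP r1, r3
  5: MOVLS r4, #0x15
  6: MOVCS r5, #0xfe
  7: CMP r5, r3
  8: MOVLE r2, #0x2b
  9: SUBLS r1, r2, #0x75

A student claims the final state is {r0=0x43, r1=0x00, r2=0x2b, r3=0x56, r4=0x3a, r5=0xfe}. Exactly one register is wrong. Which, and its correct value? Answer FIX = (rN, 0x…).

[0] flags=1001 → (cmp)
[1] flags=1001 LE?F → skip
[2] flags=1001 VS?T → r1=0x68
[3] flags=1001 LS?T → r0=0x43
[4] flags=0010 → (cmp)
[5] flags=0010 LS?F → skip
[6] flags=0010 CS?T → r5=0xfe
[7] flags=1010 → (cmp)
[8] flags=1010 LE?T → r2=0x2b
[9] flags=1010 LS?F → skip

FIX = (r1, 0x68)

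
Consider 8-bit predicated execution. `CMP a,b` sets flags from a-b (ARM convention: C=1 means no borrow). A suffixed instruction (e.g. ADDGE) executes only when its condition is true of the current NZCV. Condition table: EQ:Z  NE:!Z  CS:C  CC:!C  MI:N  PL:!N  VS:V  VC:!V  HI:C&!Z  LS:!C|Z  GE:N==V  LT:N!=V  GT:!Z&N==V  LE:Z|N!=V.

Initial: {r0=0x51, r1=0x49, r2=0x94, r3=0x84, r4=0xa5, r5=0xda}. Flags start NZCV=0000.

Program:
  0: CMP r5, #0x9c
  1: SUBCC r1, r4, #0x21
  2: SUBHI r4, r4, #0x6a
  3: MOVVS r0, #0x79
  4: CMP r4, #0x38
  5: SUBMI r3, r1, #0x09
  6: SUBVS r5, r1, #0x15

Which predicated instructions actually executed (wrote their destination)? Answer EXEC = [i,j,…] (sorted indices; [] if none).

EXEC = [2]

[0] flags=0010 → (cmp)
[1] flags=0010 CC?F → skip
[2] flags=0010 HI?T → r4=0x3b
[3] flags=0010 VS?F → skip
[4] flags=0010 → (cmp)
[5] flags=0010 MI?F → skip
[6] flags=0010 VS?F → skip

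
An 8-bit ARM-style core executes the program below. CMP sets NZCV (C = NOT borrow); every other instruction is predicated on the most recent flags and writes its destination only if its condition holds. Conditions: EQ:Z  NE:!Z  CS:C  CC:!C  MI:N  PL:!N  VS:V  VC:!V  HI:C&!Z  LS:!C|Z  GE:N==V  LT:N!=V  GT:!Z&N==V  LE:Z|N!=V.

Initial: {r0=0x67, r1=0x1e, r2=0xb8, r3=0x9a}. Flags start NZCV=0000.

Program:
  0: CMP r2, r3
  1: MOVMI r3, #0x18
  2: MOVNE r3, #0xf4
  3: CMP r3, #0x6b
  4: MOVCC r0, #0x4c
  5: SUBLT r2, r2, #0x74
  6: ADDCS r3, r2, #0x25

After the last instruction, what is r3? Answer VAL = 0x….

0: ✓ CMP  NZCV=0010
1: · MOVMI
2: ✓ MOVNE  r3←0xf4
3: ✓ CMP  NZCV=1010
4: · MOVCC
5: ✓ SUBLT  r2←0x44
6: ✓ ADDCS  r3←0x69

VAL = 0x69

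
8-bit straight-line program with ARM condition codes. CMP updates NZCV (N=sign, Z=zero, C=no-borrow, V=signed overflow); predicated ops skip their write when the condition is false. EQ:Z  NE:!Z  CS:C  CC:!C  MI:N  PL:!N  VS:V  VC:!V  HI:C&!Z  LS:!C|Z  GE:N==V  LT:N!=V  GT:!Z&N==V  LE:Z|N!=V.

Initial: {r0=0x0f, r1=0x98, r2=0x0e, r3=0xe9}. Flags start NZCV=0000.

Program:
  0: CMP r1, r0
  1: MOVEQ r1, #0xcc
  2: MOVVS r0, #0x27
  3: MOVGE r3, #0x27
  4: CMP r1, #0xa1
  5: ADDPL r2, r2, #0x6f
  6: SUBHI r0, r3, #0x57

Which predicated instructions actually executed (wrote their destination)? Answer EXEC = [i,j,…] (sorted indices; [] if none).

EXEC = []

[0] flags=1010 → (cmp)
[1] flags=1010 EQ?F → skip
[2] flags=1010 VS?F → skip
[3] flags=1010 GE?F → skip
[4] flags=1000 → (cmp)
[5] flags=1000 PL?F → skip
[6] flags=1000 HI?F → skip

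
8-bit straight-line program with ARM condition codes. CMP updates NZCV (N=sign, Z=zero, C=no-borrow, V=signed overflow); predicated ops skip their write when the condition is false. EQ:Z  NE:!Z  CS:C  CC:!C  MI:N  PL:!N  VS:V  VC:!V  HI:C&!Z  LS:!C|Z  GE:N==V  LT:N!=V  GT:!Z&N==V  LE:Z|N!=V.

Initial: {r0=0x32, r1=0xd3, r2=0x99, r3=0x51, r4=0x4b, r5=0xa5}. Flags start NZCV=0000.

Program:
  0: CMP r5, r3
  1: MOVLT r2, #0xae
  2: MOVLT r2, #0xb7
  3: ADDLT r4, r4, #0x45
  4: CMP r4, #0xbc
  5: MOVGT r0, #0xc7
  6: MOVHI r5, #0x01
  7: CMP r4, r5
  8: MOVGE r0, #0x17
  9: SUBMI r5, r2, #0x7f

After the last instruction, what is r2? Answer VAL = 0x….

VAL = 0xb7

[0] flags=0011 → (cmp)
[1] flags=0011 LT?T → r2=0xae
[2] flags=0011 LT?T → r2=0xb7
[3] flags=0011 LT?T → r4=0x90
[4] flags=1000 → (cmp)
[5] flags=1000 GT?F → skip
[6] flags=1000 HI?F → skip
[7] flags=1000 → (cmp)
[8] flags=1000 GE?F → skip
[9] flags=1000 MI?T → r5=0x38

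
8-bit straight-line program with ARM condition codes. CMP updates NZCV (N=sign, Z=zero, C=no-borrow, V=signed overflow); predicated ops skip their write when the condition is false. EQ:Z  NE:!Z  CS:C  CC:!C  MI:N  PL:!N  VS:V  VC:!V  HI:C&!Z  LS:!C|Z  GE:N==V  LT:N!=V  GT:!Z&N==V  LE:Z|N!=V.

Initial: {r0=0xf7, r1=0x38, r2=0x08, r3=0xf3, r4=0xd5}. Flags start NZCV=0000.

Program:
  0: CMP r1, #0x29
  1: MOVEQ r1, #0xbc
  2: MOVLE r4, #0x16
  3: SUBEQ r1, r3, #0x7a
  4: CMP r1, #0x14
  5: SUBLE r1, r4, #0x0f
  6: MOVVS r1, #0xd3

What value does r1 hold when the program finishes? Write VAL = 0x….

0: ✓ CMP  NZCV=0010
1: · MOVEQ
2: · MOVLE
3: · SUBEQ
4: ✓ CMP  NZCV=0010
5: · SUBLE
6: · MOVVS

VAL = 0x38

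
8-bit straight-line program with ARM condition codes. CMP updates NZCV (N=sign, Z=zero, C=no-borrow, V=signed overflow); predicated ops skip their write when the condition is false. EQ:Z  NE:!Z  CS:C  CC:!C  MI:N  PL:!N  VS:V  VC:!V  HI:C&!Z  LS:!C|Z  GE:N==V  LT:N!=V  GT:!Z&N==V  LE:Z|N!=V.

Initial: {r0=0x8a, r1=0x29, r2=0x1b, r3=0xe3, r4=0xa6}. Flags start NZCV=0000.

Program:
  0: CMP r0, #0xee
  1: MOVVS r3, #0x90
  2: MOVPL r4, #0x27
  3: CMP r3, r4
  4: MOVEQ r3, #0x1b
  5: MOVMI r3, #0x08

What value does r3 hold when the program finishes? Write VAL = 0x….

0: ✓ CMP  NZCV=1000
1: · MOVVS
2: · MOVPL
3: ✓ CMP  NZCV=0010
4: · MOVEQ
5: · MOVMI

VAL = 0xe3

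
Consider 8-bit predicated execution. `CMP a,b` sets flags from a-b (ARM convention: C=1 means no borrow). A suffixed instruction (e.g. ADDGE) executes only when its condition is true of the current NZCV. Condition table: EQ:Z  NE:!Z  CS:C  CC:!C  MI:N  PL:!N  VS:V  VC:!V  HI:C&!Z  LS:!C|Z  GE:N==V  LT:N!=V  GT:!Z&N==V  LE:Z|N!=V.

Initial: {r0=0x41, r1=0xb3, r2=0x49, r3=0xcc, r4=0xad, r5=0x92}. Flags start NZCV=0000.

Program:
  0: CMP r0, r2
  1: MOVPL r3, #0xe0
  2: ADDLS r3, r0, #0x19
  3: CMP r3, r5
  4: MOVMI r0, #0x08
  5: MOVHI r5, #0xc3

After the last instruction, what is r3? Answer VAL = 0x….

VAL = 0x5a

[0] flags=1000 → (cmp)
[1] flags=1000 PL?F → skip
[2] flags=1000 LS?T → r3=0x5a
[3] flags=1001 → (cmp)
[4] flags=1001 MI?T → r0=0x08
[5] flags=1001 HI?F → skip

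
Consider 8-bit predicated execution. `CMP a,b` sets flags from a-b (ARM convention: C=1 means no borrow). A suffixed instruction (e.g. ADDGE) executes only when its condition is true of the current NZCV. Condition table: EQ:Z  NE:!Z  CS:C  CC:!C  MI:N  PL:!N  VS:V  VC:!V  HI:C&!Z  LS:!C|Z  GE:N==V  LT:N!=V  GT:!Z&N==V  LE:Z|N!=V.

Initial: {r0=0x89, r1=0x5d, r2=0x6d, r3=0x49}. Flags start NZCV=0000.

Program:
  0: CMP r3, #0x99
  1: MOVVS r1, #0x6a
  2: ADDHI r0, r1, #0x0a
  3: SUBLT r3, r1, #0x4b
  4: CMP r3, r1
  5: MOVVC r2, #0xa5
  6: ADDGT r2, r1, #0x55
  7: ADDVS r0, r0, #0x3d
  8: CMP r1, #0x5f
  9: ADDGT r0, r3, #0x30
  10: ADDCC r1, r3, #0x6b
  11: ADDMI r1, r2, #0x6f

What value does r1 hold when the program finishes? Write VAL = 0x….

VAL = 0x6a

[0] flags=1001 → (cmp)
[1] flags=1001 VS?T → r1=0x6a
[2] flags=1001 HI?F → skip
[3] flags=1001 LT?F → skip
[4] flags=1000 → (cmp)
[5] flags=1000 VC?T → r2=0xa5
[6] flags=1000 GT?F → skip
[7] flags=1000 VS?F → skip
[8] flags=0010 → (cmp)
[9] flags=0010 GT?T → r0=0x79
[10] flags=0010 CC?F → skip
[11] flags=0010 MI?F → skip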